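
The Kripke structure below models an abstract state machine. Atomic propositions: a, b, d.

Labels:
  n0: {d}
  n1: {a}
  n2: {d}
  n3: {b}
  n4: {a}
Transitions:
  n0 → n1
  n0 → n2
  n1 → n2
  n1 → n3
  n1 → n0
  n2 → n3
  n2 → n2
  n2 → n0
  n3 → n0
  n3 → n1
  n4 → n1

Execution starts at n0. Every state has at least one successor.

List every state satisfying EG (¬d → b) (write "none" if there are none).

States satisfying ¬d → b: {n0, n2, n3}.
States satisfying EG (¬d → b): {n0, n2, n3}.

{n0, n2, n3}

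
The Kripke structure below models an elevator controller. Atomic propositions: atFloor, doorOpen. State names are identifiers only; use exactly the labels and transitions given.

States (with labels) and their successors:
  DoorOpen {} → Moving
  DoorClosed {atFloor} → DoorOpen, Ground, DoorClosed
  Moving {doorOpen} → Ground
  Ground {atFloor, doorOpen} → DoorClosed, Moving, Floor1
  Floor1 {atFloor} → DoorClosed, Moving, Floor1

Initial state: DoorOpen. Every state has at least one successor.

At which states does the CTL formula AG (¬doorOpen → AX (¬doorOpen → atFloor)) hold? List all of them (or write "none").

none

States satisfying ¬doorOpen → AX (¬doorOpen → atFloor): {DoorOpen, Moving, Ground, Floor1}.
States satisfying AG (¬doorOpen → AX (¬doorOpen → atFloor)): ∅.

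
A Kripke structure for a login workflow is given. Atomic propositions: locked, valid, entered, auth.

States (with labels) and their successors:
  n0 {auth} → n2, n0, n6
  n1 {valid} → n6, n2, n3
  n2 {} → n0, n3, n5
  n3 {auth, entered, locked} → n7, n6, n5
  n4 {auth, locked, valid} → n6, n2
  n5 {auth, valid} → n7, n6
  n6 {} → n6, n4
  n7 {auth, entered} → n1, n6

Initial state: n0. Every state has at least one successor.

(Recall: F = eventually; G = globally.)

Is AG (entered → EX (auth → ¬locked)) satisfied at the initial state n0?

States satisfying entered → EX (auth → ¬locked): {n0, n1, n2, n3, n4, n5, n6, n7}.
States satisfying AG (entered → EX (auth → ¬locked)): {n0, n1, n2, n3, n4, n5, n6, n7}.
Every state reachable from n0 satisfies entered → EX (auth → ¬locked).
n0 ∈ Sat(AG (entered → EX (auth → ¬locked))).

Satisfied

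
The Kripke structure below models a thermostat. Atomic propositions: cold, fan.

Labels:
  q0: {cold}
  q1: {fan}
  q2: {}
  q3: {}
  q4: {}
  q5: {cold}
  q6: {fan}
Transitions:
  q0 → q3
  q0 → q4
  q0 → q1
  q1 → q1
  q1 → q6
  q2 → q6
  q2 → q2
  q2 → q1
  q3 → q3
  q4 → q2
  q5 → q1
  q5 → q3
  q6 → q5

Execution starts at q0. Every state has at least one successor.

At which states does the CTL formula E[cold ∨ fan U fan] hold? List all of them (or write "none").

{q0, q1, q5, q6}

States satisfying cold ∨ fan: {q0, q1, q5, q6}.
States satisfying fan: {q1, q6}.
States satisfying E[cold ∨ fan U fan]: {q0, q1, q5, q6}.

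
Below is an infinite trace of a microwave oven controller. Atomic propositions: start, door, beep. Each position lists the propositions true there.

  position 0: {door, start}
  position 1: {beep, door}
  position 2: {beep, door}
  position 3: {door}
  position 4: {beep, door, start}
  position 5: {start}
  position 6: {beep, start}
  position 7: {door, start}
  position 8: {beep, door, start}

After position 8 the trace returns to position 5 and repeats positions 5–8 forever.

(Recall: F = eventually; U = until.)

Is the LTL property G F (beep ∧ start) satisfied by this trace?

Holds

F (beep ∧ start) holds at every position 0..8, and those are all positions ever visited, so G F (beep ∧ start) holds.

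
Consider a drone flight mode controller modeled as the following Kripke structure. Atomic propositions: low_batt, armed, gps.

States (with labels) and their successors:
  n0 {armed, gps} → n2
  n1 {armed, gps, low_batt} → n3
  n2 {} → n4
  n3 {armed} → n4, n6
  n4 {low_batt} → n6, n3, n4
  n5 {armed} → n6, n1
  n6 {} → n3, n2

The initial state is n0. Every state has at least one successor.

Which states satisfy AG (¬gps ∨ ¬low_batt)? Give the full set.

{n0, n2, n3, n4, n6}

States satisfying ¬gps ∨ ¬low_batt: {n0, n2, n3, n4, n5, n6}.
States satisfying AG (¬gps ∨ ¬low_batt): {n0, n2, n3, n4, n6}.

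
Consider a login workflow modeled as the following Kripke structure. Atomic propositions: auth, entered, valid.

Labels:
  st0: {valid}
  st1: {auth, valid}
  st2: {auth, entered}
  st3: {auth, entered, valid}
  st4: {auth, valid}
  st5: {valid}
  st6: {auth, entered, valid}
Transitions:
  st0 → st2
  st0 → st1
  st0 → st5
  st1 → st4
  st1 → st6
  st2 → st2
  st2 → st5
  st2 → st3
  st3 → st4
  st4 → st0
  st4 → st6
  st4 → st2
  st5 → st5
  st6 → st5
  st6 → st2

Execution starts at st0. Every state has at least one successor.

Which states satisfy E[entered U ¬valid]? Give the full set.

{st2, st6}

States satisfying entered: {st2, st3, st6}.
States satisfying ¬valid: {st2}.
States satisfying E[entered U ¬valid]: {st2, st6}.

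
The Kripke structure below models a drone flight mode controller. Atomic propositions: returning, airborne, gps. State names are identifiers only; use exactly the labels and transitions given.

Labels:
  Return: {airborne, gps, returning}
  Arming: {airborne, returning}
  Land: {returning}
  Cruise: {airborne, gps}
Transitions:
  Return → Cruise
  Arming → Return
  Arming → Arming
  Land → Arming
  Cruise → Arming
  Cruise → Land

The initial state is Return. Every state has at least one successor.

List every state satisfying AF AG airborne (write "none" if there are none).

none

States satisfying AG airborne: ∅.
States satisfying AF AG airborne: ∅.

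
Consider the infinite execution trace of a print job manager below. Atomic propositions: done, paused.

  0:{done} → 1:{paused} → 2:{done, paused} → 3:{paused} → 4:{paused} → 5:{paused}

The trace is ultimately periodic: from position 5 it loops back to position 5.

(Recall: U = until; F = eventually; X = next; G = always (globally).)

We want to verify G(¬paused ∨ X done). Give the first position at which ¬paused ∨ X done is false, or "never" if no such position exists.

Check ¬paused ∨ X done at each position in order: 0 ✓, 1 ✓.
At position 2 the labels are {done, paused} and the next position 3 has {paused}, so ¬paused ∨ X done is false there. This is the first violation.

2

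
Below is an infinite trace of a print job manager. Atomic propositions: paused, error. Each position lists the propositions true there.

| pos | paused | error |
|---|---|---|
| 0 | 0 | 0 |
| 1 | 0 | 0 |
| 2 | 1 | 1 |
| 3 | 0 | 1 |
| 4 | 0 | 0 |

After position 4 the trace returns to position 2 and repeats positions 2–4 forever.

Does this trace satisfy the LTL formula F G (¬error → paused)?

G (¬error → paused) is false at every position 0..4, so it never becomes true and F G (¬error → paused) fails.

Violated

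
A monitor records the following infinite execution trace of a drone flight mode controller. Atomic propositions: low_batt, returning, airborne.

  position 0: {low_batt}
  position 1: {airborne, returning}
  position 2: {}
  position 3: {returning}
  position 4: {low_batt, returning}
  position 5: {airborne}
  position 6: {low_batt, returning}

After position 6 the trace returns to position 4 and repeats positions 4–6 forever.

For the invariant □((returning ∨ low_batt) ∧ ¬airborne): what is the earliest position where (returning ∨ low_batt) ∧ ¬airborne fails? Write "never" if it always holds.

Check (returning ∨ low_batt) ∧ ¬airborne at each position in order: 0 ✓.
At position 1 the labels are {airborne, returning}, so (returning ∨ low_batt) ∧ ¬airborne is false there. This is the first violation.

1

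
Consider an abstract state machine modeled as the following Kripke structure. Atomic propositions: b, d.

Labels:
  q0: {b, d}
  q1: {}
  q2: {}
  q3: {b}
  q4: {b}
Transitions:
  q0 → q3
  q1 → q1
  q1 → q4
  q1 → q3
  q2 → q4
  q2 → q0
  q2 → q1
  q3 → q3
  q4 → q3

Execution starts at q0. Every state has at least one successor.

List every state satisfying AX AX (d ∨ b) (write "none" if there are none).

{q0, q3, q4}

States satisfying AX (d ∨ b): {q0, q3, q4}.
States satisfying AX AX (d ∨ b): {q0, q3, q4}.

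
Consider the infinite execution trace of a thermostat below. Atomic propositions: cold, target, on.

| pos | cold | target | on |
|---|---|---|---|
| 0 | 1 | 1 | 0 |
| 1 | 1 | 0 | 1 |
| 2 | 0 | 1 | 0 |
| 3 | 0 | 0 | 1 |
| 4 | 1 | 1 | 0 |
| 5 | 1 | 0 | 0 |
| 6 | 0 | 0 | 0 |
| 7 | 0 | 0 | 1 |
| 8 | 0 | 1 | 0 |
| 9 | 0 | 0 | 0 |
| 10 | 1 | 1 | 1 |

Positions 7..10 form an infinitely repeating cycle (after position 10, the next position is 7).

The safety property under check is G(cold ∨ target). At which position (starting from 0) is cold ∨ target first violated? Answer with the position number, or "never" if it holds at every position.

3

Check cold ∨ target at each position in order: 0 ✓, 1 ✓, 2 ✓.
At position 3 the labels are {on}, so cold ∨ target is false there. This is the first violation.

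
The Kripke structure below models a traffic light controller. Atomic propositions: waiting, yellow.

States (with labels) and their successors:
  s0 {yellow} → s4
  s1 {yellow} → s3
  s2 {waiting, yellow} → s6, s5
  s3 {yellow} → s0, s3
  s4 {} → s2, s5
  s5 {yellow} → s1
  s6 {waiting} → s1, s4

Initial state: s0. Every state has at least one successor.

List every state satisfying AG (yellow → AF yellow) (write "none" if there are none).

{s0, s1, s2, s3, s4, s5, s6}

States satisfying yellow → AF yellow: {s0, s1, s2, s3, s4, s5, s6}.
States satisfying AG (yellow → AF yellow): {s0, s1, s2, s3, s4, s5, s6}.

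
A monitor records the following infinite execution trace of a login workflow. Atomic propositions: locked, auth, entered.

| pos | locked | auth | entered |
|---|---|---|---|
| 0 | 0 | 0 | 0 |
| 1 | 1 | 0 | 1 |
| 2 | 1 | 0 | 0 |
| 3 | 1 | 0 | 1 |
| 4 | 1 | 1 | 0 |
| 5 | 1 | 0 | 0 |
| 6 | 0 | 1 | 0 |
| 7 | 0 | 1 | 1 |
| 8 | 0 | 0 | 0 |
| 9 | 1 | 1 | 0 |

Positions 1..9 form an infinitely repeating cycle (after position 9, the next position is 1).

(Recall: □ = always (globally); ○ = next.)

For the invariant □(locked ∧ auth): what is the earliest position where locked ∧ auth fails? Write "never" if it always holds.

0

At position 0 the labels are {}, so locked ∧ auth is false there. This is the first violation.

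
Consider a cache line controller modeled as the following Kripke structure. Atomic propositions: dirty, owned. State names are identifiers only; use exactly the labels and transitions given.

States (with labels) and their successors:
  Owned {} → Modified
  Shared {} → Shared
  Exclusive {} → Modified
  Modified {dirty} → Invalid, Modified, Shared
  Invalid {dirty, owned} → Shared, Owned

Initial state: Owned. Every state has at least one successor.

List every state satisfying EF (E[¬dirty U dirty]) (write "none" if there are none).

{Owned, Exclusive, Modified, Invalid}

States satisfying E[¬dirty U dirty]: {Owned, Exclusive, Modified, Invalid}.
States satisfying EF (E[¬dirty U dirty]): {Owned, Exclusive, Modified, Invalid}.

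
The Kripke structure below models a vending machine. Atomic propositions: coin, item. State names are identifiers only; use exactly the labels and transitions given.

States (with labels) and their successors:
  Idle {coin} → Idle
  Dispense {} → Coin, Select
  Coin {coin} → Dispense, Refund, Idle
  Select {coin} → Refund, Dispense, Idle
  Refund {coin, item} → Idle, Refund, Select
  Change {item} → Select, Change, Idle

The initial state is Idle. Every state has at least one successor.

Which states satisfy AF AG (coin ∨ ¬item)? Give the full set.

States satisfying AG (coin ∨ ¬item): {Idle, Dispense, Coin, Select, Refund}.
States satisfying AF AG (coin ∨ ¬item): {Idle, Dispense, Coin, Select, Refund}.

{Idle, Dispense, Coin, Select, Refund}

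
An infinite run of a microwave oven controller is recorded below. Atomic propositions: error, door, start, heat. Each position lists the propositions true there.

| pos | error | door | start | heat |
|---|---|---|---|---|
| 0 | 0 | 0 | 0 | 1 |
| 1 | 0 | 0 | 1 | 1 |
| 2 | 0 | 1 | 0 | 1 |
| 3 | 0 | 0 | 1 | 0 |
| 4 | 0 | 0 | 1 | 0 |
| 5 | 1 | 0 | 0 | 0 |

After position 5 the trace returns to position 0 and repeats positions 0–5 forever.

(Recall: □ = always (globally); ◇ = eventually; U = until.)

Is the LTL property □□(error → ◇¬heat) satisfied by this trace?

□(error → ◇¬heat) holds at every position 0..5, and those are all positions ever visited, so □□(error → ◇¬heat) holds.

Satisfied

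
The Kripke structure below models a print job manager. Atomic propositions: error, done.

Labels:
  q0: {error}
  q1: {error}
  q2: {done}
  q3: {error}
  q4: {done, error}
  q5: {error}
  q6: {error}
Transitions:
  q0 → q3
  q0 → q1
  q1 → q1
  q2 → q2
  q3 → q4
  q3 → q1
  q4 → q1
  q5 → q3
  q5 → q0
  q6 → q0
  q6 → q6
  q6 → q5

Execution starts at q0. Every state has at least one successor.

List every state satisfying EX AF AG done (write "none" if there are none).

States satisfying AF AG done: {q2}.
States satisfying EX AF AG done: {q2}.

{q2}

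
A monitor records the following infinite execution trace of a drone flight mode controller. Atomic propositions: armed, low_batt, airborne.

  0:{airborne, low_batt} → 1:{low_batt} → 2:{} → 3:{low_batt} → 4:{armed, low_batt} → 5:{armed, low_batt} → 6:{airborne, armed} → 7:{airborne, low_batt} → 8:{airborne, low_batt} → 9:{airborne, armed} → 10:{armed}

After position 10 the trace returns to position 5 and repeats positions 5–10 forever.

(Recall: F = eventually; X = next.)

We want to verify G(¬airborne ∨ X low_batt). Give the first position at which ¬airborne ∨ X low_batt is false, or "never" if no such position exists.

8

Check ¬airborne ∨ X low_batt at each position in order: 0 ✓, 1 ✓, 2 ✓, 3 ✓, 4 ✓, 5 ✓, 6 ✓, 7 ✓.
At position 8 the labels are {airborne, low_batt} and the next position 9 has {airborne, armed}, so ¬airborne ∨ X low_batt is false there. This is the first violation.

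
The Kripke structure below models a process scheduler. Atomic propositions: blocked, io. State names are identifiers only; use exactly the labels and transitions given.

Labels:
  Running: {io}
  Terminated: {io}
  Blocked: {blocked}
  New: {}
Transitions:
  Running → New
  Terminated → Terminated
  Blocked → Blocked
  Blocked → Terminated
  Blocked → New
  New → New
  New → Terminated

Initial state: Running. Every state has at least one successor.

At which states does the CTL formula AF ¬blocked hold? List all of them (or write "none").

States satisfying ¬blocked: {Running, Terminated, New}.
States satisfying AF ¬blocked: {Running, Terminated, New}.

{Running, Terminated, New}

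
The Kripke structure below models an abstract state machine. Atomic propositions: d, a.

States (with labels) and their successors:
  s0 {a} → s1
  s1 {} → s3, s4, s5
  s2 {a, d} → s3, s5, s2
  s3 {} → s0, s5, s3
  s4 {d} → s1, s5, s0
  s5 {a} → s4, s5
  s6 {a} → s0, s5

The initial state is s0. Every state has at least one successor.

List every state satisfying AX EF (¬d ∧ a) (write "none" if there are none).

States satisfying EF (¬d ∧ a): {s0, s1, s2, s3, s4, s5, s6}.
States satisfying AX EF (¬d ∧ a): {s0, s1, s2, s3, s4, s5, s6}.

{s0, s1, s2, s3, s4, s5, s6}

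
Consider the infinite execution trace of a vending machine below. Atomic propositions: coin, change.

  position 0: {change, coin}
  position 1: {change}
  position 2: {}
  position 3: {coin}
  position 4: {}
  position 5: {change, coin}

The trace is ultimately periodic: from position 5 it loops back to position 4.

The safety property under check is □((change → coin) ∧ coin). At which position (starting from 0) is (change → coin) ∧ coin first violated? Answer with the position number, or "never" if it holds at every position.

Check (change → coin) ∧ coin at each position in order: 0 ✓.
At position 1 the labels are {change}, so (change → coin) ∧ coin is false there. This is the first violation.

1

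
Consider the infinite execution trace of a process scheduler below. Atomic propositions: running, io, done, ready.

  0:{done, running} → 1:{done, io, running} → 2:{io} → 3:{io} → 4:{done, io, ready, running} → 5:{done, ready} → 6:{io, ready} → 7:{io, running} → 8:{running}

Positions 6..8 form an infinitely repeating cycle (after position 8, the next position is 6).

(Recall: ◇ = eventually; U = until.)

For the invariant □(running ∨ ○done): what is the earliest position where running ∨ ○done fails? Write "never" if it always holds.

Check running ∨ ○done at each position in order: 0 ✓, 1 ✓.
At position 2 the labels are {io} and the next position 3 has {io}, so running ∨ ○done is false there. This is the first violation.

2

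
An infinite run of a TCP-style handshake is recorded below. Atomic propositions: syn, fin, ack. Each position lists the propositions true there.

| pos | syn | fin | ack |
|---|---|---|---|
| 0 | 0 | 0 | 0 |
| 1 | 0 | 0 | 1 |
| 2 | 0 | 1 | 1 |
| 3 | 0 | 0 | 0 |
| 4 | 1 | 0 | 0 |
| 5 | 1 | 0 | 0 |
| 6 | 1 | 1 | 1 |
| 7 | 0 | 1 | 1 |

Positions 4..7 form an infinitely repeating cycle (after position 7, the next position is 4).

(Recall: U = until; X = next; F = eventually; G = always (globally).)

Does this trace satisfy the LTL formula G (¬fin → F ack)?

Satisfied

¬fin → F ack holds at every position 0..7, and those are all positions ever visited, so G (¬fin → F ack) holds.
Positions where ¬fin holds: 0, 1, 3, 4, 5.
Check F ack at each: 0→ok, 1→ok, 3→ok, 4→ok, 5→ok.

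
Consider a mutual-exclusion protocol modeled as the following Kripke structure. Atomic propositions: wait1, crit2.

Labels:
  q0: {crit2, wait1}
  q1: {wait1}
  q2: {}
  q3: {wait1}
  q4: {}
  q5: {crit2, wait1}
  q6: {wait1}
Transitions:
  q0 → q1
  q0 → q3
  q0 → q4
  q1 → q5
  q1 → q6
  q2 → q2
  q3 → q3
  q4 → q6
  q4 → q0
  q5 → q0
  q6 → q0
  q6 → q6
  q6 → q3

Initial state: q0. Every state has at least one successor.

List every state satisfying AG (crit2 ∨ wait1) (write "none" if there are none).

{q3}

States satisfying crit2 ∨ wait1: {q0, q1, q3, q5, q6}.
States satisfying AG (crit2 ∨ wait1): {q3}.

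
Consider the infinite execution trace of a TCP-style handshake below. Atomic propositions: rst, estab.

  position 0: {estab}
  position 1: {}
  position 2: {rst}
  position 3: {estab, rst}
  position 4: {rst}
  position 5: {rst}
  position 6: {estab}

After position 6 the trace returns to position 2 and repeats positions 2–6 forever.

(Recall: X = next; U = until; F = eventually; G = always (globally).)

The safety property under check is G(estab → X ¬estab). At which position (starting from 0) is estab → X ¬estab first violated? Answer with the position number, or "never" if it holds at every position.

never

estab → X ¬estab holds at every position 0..6, and those are all the positions the trace ever visits, so the invariant G(estab → X ¬estab) is never violated.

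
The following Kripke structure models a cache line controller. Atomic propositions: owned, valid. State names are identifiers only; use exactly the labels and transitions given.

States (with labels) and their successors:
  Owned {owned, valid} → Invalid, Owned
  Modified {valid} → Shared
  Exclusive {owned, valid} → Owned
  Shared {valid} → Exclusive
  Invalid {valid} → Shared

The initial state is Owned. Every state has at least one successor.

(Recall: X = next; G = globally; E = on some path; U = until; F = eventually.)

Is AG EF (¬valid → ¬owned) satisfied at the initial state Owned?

Yes

States satisfying EF (¬valid → ¬owned): {Owned, Modified, Exclusive, Shared, Invalid}.
States satisfying AG EF (¬valid → ¬owned): {Owned, Modified, Exclusive, Shared, Invalid}.
Every state reachable from Owned satisfies EF (¬valid → ¬owned).
Owned ∈ Sat(AG EF (¬valid → ¬owned)).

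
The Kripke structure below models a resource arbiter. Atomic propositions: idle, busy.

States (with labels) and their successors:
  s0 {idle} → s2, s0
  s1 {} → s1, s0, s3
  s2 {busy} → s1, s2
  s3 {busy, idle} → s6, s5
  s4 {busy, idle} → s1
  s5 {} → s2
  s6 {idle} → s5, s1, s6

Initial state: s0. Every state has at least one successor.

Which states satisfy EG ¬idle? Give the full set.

{s1, s2, s5}

States satisfying ¬idle: {s1, s2, s5}.
States satisfying EG ¬idle: {s1, s2, s5}.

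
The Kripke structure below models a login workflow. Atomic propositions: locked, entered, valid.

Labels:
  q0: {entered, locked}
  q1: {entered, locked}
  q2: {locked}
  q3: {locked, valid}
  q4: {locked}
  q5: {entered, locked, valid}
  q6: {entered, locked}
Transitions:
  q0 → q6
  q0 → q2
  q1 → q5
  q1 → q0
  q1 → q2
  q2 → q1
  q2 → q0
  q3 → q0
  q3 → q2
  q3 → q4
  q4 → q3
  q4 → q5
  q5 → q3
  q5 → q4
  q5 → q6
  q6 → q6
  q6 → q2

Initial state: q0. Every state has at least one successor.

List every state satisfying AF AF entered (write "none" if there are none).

States satisfying AF entered: {q0, q1, q2, q5, q6}.
States satisfying AF AF entered: {q0, q1, q2, q5, q6}.

{q0, q1, q2, q5, q6}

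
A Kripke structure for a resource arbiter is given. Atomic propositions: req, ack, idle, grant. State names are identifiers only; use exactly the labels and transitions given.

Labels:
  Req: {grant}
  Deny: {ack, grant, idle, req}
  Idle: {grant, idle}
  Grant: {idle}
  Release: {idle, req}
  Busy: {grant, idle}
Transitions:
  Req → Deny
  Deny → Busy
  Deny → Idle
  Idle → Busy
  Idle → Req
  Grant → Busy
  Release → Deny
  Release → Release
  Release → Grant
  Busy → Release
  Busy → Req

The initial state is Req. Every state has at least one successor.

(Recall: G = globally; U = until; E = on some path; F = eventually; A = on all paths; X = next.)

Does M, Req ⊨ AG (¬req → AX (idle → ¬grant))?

Does not hold

States satisfying ¬req → AX (idle → ¬grant): {Deny, Release, Busy}.
States satisfying AG (¬req → AX (idle → ¬grant)): ∅.
Grant is reachable from Req and violates ¬req → AX (idle → ¬grant), so AG fails at Req.
Req ∉ Sat(AG (¬req → AX (idle → ¬grant))).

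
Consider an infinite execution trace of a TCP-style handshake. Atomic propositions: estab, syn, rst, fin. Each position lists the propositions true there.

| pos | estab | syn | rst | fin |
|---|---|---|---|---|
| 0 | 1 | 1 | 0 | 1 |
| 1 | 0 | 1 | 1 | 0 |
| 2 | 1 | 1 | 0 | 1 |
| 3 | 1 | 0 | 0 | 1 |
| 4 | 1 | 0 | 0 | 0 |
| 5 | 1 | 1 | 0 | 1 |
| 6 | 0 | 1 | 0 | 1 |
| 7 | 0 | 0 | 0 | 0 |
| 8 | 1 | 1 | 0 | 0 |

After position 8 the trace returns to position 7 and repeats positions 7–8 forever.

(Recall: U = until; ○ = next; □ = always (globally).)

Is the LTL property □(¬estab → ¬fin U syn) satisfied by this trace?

¬estab → ¬fin U syn holds at every position 0..8, and those are all positions ever visited, so □(¬estab → ¬fin U syn) holds.
Positions where ¬estab holds: 1, 6, 7.
Check ¬fin U syn at each: 1→ok, 6→ok, 7→ok.

Yes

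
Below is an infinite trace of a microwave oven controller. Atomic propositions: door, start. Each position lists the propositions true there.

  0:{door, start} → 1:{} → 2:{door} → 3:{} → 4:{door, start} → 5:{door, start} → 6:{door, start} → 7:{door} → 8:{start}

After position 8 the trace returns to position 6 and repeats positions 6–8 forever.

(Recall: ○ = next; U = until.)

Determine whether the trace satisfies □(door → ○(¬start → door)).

Violated

door → ○(¬start → door) must hold at every position from 0 onward. It fails at position 0, so □(door → ○(¬start → door)) is false.
Positions where door holds: 0, 2, 4, 5, 6, 7.
Check ○(¬start → door) at each: 0→fails, 2→fails, 4→ok, 5→ok, 6→ok, 7→ok.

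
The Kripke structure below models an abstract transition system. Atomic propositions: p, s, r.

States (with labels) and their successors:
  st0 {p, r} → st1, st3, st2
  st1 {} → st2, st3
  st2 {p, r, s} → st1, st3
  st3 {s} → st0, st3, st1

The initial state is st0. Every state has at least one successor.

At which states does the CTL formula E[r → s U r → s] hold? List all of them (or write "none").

{st1, st2, st3}

States satisfying r → s: {st1, st2, st3}.
States satisfying E[r → s U r → s]: {st1, st2, st3}.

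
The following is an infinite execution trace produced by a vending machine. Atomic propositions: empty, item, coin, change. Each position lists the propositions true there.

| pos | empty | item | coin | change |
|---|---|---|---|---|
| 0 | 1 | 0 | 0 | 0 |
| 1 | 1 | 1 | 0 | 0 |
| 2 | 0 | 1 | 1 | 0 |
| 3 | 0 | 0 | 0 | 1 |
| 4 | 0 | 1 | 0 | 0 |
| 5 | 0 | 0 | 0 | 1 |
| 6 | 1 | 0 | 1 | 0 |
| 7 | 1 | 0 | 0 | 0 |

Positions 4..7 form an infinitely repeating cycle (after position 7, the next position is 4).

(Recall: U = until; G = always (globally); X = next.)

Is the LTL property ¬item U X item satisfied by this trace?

Holds

Walking from position 0: X item first holds at position 0, and ¬item holds at every earlier position along the way, so ¬item U X item holds.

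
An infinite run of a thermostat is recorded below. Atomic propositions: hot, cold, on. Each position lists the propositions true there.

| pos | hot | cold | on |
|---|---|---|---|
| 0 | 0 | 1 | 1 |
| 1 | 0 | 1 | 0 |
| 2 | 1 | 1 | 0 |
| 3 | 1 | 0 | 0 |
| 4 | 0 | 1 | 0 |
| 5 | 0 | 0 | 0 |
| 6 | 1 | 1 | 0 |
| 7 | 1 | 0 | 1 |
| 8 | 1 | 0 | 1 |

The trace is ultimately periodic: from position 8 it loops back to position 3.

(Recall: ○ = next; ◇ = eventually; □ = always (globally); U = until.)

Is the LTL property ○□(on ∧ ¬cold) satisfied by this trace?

The position after 0 is 1; □(on ∧ ¬cold) is false there.

Does not hold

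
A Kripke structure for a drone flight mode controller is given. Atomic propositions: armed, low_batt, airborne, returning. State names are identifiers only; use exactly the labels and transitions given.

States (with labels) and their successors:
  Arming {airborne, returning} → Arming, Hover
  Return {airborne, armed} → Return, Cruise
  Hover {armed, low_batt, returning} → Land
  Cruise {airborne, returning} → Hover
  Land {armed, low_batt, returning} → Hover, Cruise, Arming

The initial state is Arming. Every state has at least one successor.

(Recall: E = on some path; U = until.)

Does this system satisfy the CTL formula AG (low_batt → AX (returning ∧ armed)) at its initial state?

Does not hold

States satisfying low_batt → AX (returning ∧ armed): {Arming, Return, Hover, Cruise}.
States satisfying AG (low_batt → AX (returning ∧ armed)): ∅.
Land is reachable from Arming and violates low_batt → AX (returning ∧ armed), so AG fails at Arming.
Arming ∉ Sat(AG (low_batt → AX (returning ∧ armed))).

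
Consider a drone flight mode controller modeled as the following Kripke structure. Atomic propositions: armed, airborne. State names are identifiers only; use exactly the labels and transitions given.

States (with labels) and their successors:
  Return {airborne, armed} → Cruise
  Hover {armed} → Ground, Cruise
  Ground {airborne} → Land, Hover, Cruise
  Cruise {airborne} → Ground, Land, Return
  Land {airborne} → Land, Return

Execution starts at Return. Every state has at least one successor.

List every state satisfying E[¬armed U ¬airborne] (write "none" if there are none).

{Hover, Ground, Cruise}

States satisfying ¬armed: {Ground, Cruise, Land}.
States satisfying ¬airborne: {Hover}.
States satisfying E[¬armed U ¬airborne]: {Hover, Ground, Cruise}.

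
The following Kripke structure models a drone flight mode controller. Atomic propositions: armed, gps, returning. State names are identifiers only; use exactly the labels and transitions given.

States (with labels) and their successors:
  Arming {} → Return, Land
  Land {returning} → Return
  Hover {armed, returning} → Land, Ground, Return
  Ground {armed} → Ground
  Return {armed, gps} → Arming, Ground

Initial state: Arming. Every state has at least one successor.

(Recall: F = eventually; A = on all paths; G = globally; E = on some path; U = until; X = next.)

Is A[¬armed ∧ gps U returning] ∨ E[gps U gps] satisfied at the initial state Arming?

States satisfying ¬armed ∧ gps: ∅.
States satisfying returning: {Land, Hover}.
States satisfying A[¬armed ∧ gps U returning]: {Land, Hover}.
States satisfying gps: {Return}.
States satisfying E[gps U gps]: {Return}.
States satisfying A[¬armed ∧ gps U returning] ∨ E[gps U gps]: {Land, Hover, Return}.
Arming ∉ Sat(A[¬armed ∧ gps U returning] ∨ E[gps U gps]).

Does not hold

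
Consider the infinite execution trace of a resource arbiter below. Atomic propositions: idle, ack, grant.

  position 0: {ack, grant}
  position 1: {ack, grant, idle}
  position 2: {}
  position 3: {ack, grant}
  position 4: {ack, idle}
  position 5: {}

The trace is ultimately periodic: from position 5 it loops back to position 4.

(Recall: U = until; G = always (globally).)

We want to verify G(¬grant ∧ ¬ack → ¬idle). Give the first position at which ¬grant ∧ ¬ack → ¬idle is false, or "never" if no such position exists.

¬grant ∧ ¬ack → ¬idle holds at every position 0..5, and those are all the positions the trace ever visits, so the invariant G(¬grant ∧ ¬ack → ¬idle) is never violated.

never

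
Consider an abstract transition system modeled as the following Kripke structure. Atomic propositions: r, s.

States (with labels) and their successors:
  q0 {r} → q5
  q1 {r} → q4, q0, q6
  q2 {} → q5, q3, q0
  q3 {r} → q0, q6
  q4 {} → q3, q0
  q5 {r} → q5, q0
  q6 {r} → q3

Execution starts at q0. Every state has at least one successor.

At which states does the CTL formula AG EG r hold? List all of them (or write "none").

{q0, q3, q5, q6}

States satisfying EG r: {q0, q1, q3, q5, q6}.
States satisfying AG EG r: {q0, q3, q5, q6}.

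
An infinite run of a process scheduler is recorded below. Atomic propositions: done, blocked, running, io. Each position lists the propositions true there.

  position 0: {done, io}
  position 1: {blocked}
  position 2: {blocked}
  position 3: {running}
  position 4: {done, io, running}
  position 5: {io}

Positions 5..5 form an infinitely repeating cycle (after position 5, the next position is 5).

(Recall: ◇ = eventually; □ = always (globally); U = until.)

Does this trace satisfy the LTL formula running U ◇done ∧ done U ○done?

Violated

Walking from position 0: ◇done first holds at position 0, and running holds at every earlier position along the way, so running U ◇done holds.
Walking from position 0: at position 1, ○done has not yet held and done fails, so done U ○done is false.
At position 0: running U ◇done is true; done U ○done is false; so running U ◇done ∧ done U ○done is false.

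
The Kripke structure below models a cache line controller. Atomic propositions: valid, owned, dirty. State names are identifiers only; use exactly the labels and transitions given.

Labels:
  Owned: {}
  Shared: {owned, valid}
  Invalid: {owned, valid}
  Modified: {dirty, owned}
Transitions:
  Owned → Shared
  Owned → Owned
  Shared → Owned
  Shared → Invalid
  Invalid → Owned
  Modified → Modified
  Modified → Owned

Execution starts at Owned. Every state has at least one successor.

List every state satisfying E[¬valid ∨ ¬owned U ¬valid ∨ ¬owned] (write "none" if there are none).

States satisfying ¬valid ∨ ¬owned: {Owned, Modified}.
States satisfying E[¬valid ∨ ¬owned U ¬valid ∨ ¬owned]: {Owned, Modified}.

{Owned, Modified}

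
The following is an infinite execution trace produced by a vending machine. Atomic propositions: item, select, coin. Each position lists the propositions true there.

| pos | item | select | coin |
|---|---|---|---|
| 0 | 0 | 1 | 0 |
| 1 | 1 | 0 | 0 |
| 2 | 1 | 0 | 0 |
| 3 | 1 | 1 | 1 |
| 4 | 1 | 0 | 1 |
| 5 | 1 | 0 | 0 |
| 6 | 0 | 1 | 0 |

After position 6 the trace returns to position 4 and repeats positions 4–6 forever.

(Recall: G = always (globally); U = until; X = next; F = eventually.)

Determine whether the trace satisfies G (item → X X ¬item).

item → X X ¬item must hold at every position from 0 onward. It fails at position 1, so G (item → X X ¬item) is false.
Positions where item holds: 1, 2, 3, 4, 5.
Check X X ¬item at each: 1→fails, 2→fails, 3→fails, 4→ok, 5→fails.

Violated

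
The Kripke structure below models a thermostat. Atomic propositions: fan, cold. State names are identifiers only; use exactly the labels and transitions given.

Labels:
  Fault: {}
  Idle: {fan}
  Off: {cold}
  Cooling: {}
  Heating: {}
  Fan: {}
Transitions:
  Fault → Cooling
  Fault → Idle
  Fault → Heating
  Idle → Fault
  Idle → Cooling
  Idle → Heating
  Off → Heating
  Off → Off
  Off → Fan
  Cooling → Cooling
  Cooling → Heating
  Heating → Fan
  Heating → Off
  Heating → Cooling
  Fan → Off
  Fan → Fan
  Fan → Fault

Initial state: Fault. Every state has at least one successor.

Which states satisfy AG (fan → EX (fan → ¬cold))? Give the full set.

{Fault, Idle, Off, Cooling, Heating, Fan}

States satisfying fan → EX (fan → ¬cold): {Fault, Idle, Off, Cooling, Heating, Fan}.
States satisfying AG (fan → EX (fan → ¬cold)): {Fault, Idle, Off, Cooling, Heating, Fan}.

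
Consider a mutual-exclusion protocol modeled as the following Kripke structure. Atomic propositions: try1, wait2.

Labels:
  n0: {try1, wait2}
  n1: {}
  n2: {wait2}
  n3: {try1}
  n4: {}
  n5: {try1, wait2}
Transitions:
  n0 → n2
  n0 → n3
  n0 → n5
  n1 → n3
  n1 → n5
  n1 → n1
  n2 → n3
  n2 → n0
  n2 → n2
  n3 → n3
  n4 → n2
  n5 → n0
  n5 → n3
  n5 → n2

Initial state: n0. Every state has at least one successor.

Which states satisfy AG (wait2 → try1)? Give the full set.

States satisfying wait2 → try1: {n0, n1, n3, n4, n5}.
States satisfying AG (wait2 → try1): {n3}.

{n3}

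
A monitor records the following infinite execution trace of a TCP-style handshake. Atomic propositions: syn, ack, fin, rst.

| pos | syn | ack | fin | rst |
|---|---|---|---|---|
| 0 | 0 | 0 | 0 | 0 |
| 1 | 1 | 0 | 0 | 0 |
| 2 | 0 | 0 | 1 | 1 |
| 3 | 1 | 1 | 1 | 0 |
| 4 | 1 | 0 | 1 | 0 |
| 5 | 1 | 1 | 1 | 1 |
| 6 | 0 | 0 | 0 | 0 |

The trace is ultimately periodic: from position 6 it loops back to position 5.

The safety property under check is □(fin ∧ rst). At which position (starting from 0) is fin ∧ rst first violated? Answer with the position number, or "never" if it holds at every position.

0

At position 0 the labels are {}, so fin ∧ rst is false there. This is the first violation.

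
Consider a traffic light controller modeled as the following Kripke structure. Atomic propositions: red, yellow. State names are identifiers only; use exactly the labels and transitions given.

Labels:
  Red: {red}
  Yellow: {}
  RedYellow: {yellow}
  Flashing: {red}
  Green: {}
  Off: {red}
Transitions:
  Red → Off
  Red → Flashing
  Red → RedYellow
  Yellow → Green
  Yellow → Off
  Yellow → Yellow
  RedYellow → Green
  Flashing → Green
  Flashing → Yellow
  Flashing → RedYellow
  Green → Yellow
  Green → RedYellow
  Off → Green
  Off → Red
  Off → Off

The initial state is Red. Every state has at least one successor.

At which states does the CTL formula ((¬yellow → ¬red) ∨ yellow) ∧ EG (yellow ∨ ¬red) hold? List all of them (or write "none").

{Yellow, RedYellow, Green}

States satisfying ¬yellow: {Red, Yellow, Flashing, Green, Off}.
States satisfying ¬red: {Yellow, RedYellow, Green}.
States satisfying ¬yellow → ¬red: {Yellow, RedYellow, Green}.
States satisfying (¬yellow → ¬red) ∨ yellow: {Yellow, RedYellow, Green}.
States satisfying yellow ∨ ¬red: {Yellow, RedYellow, Green}.
States satisfying EG (yellow ∨ ¬red): {Yellow, RedYellow, Green}.
States satisfying ((¬yellow → ¬red) ∨ yellow) ∧ EG (yellow ∨ ¬red): {Yellow, RedYellow, Green}.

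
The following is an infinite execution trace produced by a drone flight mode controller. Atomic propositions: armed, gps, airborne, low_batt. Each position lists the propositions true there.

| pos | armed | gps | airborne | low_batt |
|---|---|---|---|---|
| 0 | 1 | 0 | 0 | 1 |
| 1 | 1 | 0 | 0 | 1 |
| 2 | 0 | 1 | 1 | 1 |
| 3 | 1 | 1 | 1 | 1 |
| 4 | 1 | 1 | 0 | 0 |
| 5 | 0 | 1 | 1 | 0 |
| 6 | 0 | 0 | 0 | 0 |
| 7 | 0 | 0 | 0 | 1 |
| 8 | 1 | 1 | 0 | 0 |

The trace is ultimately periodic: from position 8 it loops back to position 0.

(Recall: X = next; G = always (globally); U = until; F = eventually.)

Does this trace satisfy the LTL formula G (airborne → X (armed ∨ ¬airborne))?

airborne → X (armed ∨ ¬airborne) holds at every position 0..8, and those are all positions ever visited, so G (airborne → X (armed ∨ ¬airborne)) holds.
Positions where airborne holds: 2, 3, 5.
Check X (armed ∨ ¬airborne) at each: 2→ok, 3→ok, 5→ok.

Satisfied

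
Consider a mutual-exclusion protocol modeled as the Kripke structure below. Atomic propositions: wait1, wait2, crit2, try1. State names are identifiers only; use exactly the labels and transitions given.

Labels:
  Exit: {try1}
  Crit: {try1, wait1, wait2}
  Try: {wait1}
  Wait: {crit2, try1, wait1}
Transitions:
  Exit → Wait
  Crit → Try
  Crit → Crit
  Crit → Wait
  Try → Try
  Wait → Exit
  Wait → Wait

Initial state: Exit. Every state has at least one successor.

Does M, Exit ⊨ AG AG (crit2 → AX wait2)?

Violated

States satisfying AG (crit2 → AX wait2): {Try}.
States satisfying AG AG (crit2 → AX wait2): {Try}.
Exit is reachable from Exit and violates AG (crit2 → AX wait2), so AG fails at Exit.
Exit ∉ Sat(AG AG (crit2 → AX wait2)).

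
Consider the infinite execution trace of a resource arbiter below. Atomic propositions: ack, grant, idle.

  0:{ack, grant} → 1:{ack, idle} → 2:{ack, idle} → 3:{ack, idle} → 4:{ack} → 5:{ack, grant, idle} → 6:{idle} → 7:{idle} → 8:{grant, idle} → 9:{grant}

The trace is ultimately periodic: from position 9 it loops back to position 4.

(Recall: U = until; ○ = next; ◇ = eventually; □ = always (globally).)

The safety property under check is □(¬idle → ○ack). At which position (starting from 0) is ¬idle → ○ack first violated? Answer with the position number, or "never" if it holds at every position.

¬idle → ○ack holds at every position 0..9, and those are all the positions the trace ever visits, so the invariant □(¬idle → ○ack) is never violated.

never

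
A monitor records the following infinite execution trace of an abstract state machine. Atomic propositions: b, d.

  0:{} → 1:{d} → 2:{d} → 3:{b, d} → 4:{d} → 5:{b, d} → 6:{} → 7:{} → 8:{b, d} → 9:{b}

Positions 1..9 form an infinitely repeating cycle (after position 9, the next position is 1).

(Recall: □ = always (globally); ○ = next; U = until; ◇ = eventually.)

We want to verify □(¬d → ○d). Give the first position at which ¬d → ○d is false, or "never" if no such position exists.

6

Check ¬d → ○d at each position in order: 0 ✓, 1 ✓, 2 ✓, 3 ✓, 4 ✓, 5 ✓.
At position 6 the labels are {} and the next position 7 has {}, so ¬d → ○d is false there. This is the first violation.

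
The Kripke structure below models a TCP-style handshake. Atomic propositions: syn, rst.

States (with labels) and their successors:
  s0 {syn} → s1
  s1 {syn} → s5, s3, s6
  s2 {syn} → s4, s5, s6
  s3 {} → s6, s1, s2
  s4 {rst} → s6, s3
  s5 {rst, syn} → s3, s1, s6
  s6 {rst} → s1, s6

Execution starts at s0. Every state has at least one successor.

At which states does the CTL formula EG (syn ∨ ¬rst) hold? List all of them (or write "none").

{s0, s1, s2, s3, s5}

States satisfying syn ∨ ¬rst: {s0, s1, s2, s3, s5}.
States satisfying EG (syn ∨ ¬rst): {s0, s1, s2, s3, s5}.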